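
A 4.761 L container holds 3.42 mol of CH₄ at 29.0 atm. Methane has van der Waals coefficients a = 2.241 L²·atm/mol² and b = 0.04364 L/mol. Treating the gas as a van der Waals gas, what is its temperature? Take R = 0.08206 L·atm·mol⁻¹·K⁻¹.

T ≈ 495.5 K

T = (P + a n²/V²)(V − nb)/(nR)
P + a n²/V² = 29.0 + (2.241)(3.42)²/(4.761)² = 30.156 atm
V − nb = 4.761 − (3.42)(0.04364) = 4.6118 L
T = (30.156)(4.6118)/((3.42)(0.08206)) = 495.5 K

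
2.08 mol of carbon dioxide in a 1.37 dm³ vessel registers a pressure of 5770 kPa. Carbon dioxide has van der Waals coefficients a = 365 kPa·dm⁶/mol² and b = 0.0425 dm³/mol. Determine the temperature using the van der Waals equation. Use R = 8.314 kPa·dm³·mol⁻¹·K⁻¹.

T ≈ 490.0 K

T = (P + a n²/V²)(V − nb)/(nR)
P + a n²/V² = 5770 + (365)(2.08)²/(1.37)² = 6611.4 kPa
V − nb = 1.37 − (2.08)(0.0425) = 1.2816 dm³
T = (6611.4)(1.2816)/((2.08)(8.314)) = 490.0 K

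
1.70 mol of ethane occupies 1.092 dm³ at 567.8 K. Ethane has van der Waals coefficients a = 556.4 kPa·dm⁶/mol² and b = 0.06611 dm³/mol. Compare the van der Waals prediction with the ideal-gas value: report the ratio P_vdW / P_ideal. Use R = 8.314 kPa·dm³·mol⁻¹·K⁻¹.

P_vdW / P_ideal ≈ 0.9312

Ideal: P_ideal = nRT/V = (1.70)(8.314)(567.8)/1.092 = 7349.06 kPa
vdW: P = nRT/(V − nb) − a n²/V² = 8025.17/0.979613 − 1608.00/1.19246 = 8192.18 − 1348.47 = 6843.71 kPa
Ratio = 6843.71/7349.06 = 0.9312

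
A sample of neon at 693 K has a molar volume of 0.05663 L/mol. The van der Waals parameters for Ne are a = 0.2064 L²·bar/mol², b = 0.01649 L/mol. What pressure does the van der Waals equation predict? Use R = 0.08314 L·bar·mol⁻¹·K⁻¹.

P ≈ 1371 bar

P = RT/(V_m − b) − a/V_m²
RT/(V_m − b) = (0.08314)(693)/(0.05663 − 0.01649) = 57.616/0.040140 = 1435.4 bar
a/V_m² = 0.2064/(0.05663)² = 64.360 bar
P = 1435.4 − 64.360 = 1371 bar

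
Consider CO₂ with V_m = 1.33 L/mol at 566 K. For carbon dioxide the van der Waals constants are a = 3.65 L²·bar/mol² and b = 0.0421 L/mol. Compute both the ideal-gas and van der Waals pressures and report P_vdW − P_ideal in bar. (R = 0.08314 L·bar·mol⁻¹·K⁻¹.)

ΔP ≈ -0.907 bar

Ideal: P_ideal = RT/V_m = (0.08314)(566)/1.33 = 35.3814 bar
vdW: P = RT/(V_m − b) − a/V_m² = 47.0572/1.28790 − 3.65/1.76890 = 36.5379 − 2.06343 = 34.4745 bar
ΔP = 34.4745 − 35.3814 = -0.907 bar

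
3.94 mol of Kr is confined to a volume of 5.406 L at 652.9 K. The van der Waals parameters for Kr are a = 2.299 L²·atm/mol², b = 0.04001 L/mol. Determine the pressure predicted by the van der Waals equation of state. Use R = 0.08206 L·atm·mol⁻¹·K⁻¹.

P = nRT/(V − nb) − a n²/V²
nRT/(V − nb) = (3.94)(0.08206)(652.9)/(5.406 − 3.94×0.04001) = 211.09/5.2484 = 40.220 atm
a n²/V² = (2.299)(3.94)²/(5.406)² = 1.2212 atm
P = 40.220 − 1.2212 = 39.00 atm

P ≈ 39.00 atm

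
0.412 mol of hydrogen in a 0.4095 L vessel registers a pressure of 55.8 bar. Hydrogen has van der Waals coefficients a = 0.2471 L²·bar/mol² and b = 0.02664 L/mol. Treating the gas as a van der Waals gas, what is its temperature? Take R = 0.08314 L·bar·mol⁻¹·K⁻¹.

T ≈ 652.1 K

T = (P + a n²/V²)(V − nb)/(nR)
P + a n²/V² = 55.8 + (0.2471)(0.412)²/(0.4095)² = 56.050 bar
V − nb = 0.4095 − (0.412)(0.02664) = 0.39852 L
T = (56.050)(0.39852)/((0.412)(0.08314)) = 652.1 K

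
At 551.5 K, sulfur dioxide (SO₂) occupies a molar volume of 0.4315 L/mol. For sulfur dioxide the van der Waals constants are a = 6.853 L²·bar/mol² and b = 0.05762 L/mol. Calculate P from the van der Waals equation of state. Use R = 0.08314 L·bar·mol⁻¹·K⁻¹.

P ≈ 85.83 bar

P = RT/(V_m − b) − a/V_m²
RT/(V_m − b) = (0.08314)(551.5)/(0.4315 − 0.05762) = 45.852/0.37388 = 122.64 bar
a/V_m² = 6.853/(0.4315)² = 36.806 bar
P = 122.64 − 36.806 = 85.83 bar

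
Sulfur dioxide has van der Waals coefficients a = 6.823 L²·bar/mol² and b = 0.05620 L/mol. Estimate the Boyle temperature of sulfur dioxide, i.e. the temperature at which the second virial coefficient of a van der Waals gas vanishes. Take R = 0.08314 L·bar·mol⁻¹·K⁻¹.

T_B ≈ 1460 K

For a van der Waals gas the second virial coefficient B₂ = b − a/(RT) vanishes at T_B = a/(Rb).
T_B = 6.823/(0.08314×0.05620) = 6.823/0.0046725 = 1460 K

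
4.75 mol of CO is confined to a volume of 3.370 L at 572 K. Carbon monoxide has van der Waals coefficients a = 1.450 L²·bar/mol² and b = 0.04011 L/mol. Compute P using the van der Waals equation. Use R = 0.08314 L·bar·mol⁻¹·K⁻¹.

P = nRT/(V − nb) − a n²/V²
nRT/(V − nb) = (4.75)(0.08314)(572)/(3.370 − 4.75×0.04011) = 225.89/3.1795 = 71.046 bar
a n²/V² = (1.450)(4.75)²/(3.370)² = 2.8807 bar
P = 71.046 − 2.8807 = 68.17 bar

P ≈ 68.17 bar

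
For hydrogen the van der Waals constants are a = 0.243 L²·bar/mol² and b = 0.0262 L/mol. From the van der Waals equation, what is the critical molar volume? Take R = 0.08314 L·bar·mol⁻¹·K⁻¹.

V_m,c ≈ 0.07860 L/mol

For a van der Waals gas, V_m,c = 3b.
V_m,c = 3×0.0262 = 0.07860 L/mol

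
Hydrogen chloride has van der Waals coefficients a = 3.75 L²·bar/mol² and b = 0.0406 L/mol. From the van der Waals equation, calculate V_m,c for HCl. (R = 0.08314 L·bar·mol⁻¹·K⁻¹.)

V_m,c ≈ 0.1218 L/mol

For a van der Waals gas, V_m,c = 3b.
V_m,c = 3×0.0406 = 0.1218 L/mol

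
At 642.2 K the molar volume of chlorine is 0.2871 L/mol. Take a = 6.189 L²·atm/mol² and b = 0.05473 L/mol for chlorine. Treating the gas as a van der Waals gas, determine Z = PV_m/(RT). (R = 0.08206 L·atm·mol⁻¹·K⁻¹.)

P = RT/(V_m − b) − a/V_m² = (0.08206)(642.2)/(0.2871 − 0.05473) − 6.189/(0.2871)²
  = 52.699/0.23237 − 75.085 = 226.79 − 75.085 = 151.71 atm
Z = PV_m/(RT) = (151.71)(0.2871)/((0.08206)(642.2)) = 43.556/52.699 = 0.8265

Z ≈ 0.8265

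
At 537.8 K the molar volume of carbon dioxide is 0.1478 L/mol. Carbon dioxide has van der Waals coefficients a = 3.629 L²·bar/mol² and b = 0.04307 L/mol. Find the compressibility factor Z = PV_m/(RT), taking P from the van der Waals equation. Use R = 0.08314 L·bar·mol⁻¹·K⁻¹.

P = RT/(V_m − b) − a/V_m² = (0.08314)(537.8)/(0.1478 − 0.04307) − 3.629/(0.1478)²
  = 44.713/0.10473 − 166.13 = 426.94 − 166.13 = 260.81 bar
Z = PV_m/(RT) = (260.81)(0.1478)/((0.08314)(537.8)) = 38.548/44.713 = 0.8621

Z ≈ 0.8621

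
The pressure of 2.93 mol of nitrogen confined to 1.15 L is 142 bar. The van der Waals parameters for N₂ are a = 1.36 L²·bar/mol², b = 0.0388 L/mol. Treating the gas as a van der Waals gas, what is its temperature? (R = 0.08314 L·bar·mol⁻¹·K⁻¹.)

T = (P + a n²/V²)(V − nb)/(nR)
P + a n²/V² = 142 + (1.36)(2.93)²/(1.15)² = 150.83 bar
V − nb = 1.15 − (2.93)(0.0388) = 1.0363 L
T = (150.83)(1.0363)/((2.93)(0.08314)) = 641.6 K

T ≈ 641.6 K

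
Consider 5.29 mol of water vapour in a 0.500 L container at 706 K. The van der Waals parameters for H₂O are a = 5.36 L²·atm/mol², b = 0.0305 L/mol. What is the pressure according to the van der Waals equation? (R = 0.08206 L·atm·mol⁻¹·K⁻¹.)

P ≈ 305.0 atm

P = nRT/(V − nb) − a n²/V²
nRT/(V − nb) = (5.29)(0.08206)(706)/(0.500 − 5.29×0.0305) = 306.47/0.33866 = 904.95 atm
a n²/V² = (5.36)(5.29)²/(0.500)² = 599.98 atm
P = 904.95 − 599.98 = 305.0 atm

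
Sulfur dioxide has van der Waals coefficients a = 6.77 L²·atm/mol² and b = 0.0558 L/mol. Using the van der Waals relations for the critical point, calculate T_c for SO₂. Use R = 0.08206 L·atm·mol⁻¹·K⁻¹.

For a van der Waals gas, T_c = 8a/(27Rb).
T_c = 8×6.77/(27×0.08206×0.0558) = 54.160/0.12363 = 438.1 K

T_c ≈ 438.1 K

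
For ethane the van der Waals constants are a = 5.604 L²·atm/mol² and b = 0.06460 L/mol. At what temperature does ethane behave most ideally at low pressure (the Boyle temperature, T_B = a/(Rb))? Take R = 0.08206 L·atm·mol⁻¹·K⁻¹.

T_B ≈ 1057 K

For a van der Waals gas the second virial coefficient B₂ = b − a/(RT) vanishes at T_B = a/(Rb).
T_B = 5.604/(0.08206×0.06460) = 5.604/0.0053011 = 1057 K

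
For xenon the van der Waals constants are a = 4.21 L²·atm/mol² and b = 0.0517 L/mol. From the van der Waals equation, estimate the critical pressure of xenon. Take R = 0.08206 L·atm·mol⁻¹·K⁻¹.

P_c ≈ 58.34 atm

For a van der Waals gas, P_c = a/(27b²).
P_c = 4.21/(27×(0.0517)²) = 4.21/0.072168 = 58.34 atm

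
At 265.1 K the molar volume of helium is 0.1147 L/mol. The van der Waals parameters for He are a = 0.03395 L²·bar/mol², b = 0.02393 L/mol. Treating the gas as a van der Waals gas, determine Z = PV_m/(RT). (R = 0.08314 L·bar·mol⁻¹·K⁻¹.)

P = RT/(V_m − b) − a/V_m² = (0.08314)(265.1)/(0.1147 − 0.02393) − 0.03395/(0.1147)²
  = 22.040/0.090770 − 2.5806 = 242.81 − 2.5806 = 240.23 bar
Z = PV_m/(RT) = (240.23)(0.1147)/((0.08314)(265.1)) = 27.554/22.040 = 1.250

Z ≈ 1.250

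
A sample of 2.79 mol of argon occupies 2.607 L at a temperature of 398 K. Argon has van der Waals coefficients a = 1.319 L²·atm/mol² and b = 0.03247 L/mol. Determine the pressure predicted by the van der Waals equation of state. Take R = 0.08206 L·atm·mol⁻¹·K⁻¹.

P = nRT/(V − nb) − a n²/V²
nRT/(V − nb) = (2.79)(0.08206)(398)/(2.607 − 2.79×0.03247) = 91.121/2.5164 = 36.211 atm
a n²/V² = (1.319)(2.79)²/(2.607)² = 1.5107 atm
P = 36.211 − 1.5107 = 34.70 atm

P ≈ 34.70 atm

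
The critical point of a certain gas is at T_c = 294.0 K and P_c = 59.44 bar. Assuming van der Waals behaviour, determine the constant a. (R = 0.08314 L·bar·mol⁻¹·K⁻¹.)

a ≈ 4.241 L²·bar/mol²

From T_c = 8a/(27Rb) and P_c = a/(27b²): a = 27 R² T_c²/(64 P_c).
a = 27×(0.08314)²×(294.0)²/(64×59.44) = 16132/3804.2 = 4.241 L²·bar/mol²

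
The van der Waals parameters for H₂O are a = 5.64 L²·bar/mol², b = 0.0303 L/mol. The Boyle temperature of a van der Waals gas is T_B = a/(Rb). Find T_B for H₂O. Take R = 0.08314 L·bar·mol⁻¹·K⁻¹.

T_B ≈ 2239 K

For a van der Waals gas the second virial coefficient B₂ = b − a/(RT) vanishes at T_B = a/(Rb).
T_B = 5.64/(0.08314×0.0303) = 5.64/0.0025191 = 2239 K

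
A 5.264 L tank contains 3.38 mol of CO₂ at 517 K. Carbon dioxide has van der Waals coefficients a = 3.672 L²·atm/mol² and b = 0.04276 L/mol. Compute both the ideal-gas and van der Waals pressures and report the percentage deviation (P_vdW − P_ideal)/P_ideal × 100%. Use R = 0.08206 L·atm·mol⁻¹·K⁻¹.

Ideal: P_ideal = nRT/V = (3.38)(0.08206)(517)/5.264 = 27.2410 atm
vdW: P = nRT/(V − nb) − a n²/V² = 143.397/5.11947 − 41.9504/27.7097 = 28.0101 − 1.51392 = 26.4962 atm
% deviation = (26.4962 − 27.2410)/27.2410 × 100% = -2.73%

-2.73 %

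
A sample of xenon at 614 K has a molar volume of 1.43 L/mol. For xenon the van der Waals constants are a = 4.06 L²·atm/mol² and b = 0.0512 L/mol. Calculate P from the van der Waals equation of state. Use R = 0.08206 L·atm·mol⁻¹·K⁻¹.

P = RT/(V_m − b) − a/V_m²
RT/(V_m − b) = (0.08206)(614)/(1.43 − 0.0512) = 50.385/1.3788 = 36.543 atm
a/V_m² = 4.06/(1.43)² = 1.9854 atm
P = 36.543 − 1.9854 = 34.56 atm

P ≈ 34.56 atm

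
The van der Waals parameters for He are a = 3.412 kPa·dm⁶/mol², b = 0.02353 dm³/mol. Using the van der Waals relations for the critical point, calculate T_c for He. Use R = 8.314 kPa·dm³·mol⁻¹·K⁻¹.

For a van der Waals gas, T_c = 8a/(27Rb).
T_c = 8×3.412/(27×8.314×0.02353) = 27.296/5.2820 = 5.168 K

T_c ≈ 5.168 K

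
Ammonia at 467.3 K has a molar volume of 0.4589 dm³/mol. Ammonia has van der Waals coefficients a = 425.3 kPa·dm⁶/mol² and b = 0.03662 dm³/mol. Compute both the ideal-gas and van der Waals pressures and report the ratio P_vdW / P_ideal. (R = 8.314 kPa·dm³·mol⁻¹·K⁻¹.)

Ideal: P_ideal = RT/V_m = (8.314)(467.3)/0.4589 = 8466.18 kPa
vdW: P = RT/(V_m − b) − a/V_m² = 3885.13/0.422280 − 425.3/0.210589 = 9200.36 − 2019.57 = 7180.79 kPa
Ratio = 7180.79/8466.18 = 0.8482

P_vdW / P_ideal ≈ 0.8482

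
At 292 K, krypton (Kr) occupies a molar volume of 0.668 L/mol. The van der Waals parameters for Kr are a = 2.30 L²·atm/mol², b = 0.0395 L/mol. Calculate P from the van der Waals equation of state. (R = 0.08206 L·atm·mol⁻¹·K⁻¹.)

P = RT/(V_m − b) − a/V_m²
RT/(V_m − b) = (0.08206)(292)/(0.668 − 0.0395) = 23.962/0.62850 = 38.126 atm
a/V_m² = 2.30/(0.668)² = 5.1544 atm
P = 38.126 − 5.1544 = 32.97 atm

P ≈ 32.97 atm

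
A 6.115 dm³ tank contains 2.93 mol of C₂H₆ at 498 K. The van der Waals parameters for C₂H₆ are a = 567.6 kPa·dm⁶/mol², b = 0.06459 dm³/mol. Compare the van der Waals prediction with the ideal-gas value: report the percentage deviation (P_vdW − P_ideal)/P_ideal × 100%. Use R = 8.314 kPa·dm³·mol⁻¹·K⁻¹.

-3.37 %

Ideal: P_ideal = nRT/V = (2.93)(8.314)(498)/6.115 = 1983.86 kPa
vdW: P = nRT/(V − nb) − a n²/V² = 12131.3/5.92575 − 4872.79/37.3932 = 2047.22 − 130.312 = 1916.91 kPa
% deviation = (1916.91 − 1983.86)/1983.86 × 100% = -3.37%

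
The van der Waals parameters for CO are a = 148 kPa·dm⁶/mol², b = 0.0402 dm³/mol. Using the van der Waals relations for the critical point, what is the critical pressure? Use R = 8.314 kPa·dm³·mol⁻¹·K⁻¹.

For a van der Waals gas, P_c = a/(27b²).
P_c = 148/(27×(0.0402)²) = 148/0.043633 = 3392 kPa

P_c ≈ 3392 kPa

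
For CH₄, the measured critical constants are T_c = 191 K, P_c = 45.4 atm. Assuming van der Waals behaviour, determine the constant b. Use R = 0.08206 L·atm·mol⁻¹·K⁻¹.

b ≈ 0.04315 L/mol

From T_c = 8a/(27Rb) and P_c = a/(27b²): b = R T_c/(8 P_c).
b = (0.08206)(191)/(8×45.4) = 15.673/363.20 = 0.04315 L/mol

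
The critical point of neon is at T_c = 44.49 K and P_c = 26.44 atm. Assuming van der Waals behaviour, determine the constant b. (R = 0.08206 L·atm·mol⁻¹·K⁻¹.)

b ≈ 0.01726 L/mol

From T_c = 8a/(27Rb) and P_c = a/(27b²): b = R T_c/(8 P_c).
b = (0.08206)(44.49)/(8×26.44) = 3.6508/211.52 = 0.01726 L/mol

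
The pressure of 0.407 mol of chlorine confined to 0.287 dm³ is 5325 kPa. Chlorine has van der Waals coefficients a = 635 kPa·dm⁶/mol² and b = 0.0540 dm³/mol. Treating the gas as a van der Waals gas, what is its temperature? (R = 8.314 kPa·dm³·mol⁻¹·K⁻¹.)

T = (P + a n²/V²)(V − nb)/(nR)
P + a n²/V² = 5325 + (635)(0.407)²/(0.287)² = 6602.0 kPa
V − nb = 0.287 − (0.407)(0.0540) = 0.26502 dm³
T = (6602.0)(0.26502)/((0.407)(8.314)) = 517.1 K

T ≈ 517.1 K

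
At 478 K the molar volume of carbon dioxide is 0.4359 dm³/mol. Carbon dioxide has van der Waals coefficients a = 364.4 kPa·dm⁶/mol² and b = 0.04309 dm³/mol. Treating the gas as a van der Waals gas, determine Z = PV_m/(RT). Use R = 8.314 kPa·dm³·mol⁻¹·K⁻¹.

Z ≈ 0.8993

P = RT/(V_m − b) − a/V_m² = (8.314)(478)/(0.4359 − 0.04309) − 364.4/(0.4359)²
  = 3974.1/0.39281 − 1917.8 = 10117 − 1917.8 = 8199 kPa
Z = PV_m/(RT) = (8199)(0.4359)/((8.314)(478)) = 3573.9/3974.1 = 0.8993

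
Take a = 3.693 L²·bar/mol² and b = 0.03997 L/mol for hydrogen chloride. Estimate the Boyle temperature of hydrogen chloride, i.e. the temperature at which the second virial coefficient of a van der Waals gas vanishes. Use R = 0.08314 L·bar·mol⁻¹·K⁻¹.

T_B ≈ 1111 K

For a van der Waals gas the second virial coefficient B₂ = b − a/(RT) vanishes at T_B = a/(Rb).
T_B = 3.693/(0.08314×0.03997) = 3.693/0.0033231 = 1111 K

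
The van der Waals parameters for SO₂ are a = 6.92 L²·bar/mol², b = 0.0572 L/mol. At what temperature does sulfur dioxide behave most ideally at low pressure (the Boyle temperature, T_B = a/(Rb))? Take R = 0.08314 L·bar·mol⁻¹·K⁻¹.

For a van der Waals gas the second virial coefficient B₂ = b − a/(RT) vanishes at T_B = a/(Rb).
T_B = 6.92/(0.08314×0.0572) = 6.92/0.0047556 = 1455 K

T_B ≈ 1455 K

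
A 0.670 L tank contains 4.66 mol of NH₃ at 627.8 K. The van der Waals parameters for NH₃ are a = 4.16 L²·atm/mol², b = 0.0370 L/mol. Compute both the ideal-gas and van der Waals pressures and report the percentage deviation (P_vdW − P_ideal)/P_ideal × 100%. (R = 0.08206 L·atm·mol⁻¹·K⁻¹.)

-21.51 %

Ideal: P_ideal = nRT/V = (4.66)(0.08206)(627.8)/0.670 = 358.314 atm
vdW: P = nRT/(V − nb) − a n²/V² = 240.070/0.497580 − 90.3369/0.448900 = 482.475 − 201.241 = 281.234 atm
% deviation = (281.234 − 358.314)/358.314 × 100% = -21.51%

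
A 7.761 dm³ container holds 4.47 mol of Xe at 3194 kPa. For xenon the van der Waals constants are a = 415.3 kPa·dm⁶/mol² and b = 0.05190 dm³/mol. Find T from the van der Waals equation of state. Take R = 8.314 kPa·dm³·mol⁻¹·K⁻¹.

T = (P + a n²/V²)(V − nb)/(nR)
P + a n²/V² = 3194 + (415.3)(4.47)²/(7.761)² = 3331.8 kPa
V − nb = 7.761 − (4.47)(0.05190) = 7.5290 dm³
T = (3331.8)(7.5290)/((4.47)(8.314)) = 675.0 K

T ≈ 675.0 K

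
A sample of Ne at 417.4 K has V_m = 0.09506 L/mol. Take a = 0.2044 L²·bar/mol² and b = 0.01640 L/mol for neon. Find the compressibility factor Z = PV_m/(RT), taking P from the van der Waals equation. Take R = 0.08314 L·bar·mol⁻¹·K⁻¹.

P = RT/(V_m − b) − a/V_m² = (0.08314)(417.4)/(0.09506 − 0.01640) − 0.2044/(0.09506)²
  = 34.703/0.078660 − 22.620 = 441.18 − 22.620 = 418.56 bar
Z = PV_m/(RT) = (418.56)(0.09506)/((0.08314)(417.4)) = 39.788/34.703 = 1.147

Z ≈ 1.147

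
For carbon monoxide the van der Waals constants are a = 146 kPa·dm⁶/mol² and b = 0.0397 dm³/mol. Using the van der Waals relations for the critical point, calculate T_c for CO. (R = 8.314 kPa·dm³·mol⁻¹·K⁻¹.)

T_c ≈ 131.1 K

For a van der Waals gas, T_c = 8a/(27Rb).
T_c = 8×146/(27×8.314×0.0397) = 1168.0/8.9118 = 131.1 K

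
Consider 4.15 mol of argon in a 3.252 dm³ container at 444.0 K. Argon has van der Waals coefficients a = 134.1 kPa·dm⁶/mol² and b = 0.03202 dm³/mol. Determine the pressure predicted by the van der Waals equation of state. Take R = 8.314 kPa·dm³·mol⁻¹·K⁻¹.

P = nRT/(V − nb) − a n²/V²
nRT/(V − nb) = (4.15)(8.314)(444.0)/(3.252 − 4.15×0.03202) = 15319/3.1191 = 4911.4 kPa
a n²/V² = (134.1)(4.15)²/(3.252)² = 218.39 kPa
P = 4911.4 − 218.39 = 4693 kPa

P ≈ 4693 kPa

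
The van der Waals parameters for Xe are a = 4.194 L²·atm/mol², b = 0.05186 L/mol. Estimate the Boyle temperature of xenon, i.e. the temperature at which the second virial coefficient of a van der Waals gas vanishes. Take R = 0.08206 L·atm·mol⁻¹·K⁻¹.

For a van der Waals gas the second virial coefficient B₂ = b − a/(RT) vanishes at T_B = a/(Rb).
T_B = 4.194/(0.08206×0.05186) = 4.194/0.0042556 = 985.5 K

T_B ≈ 985.5 K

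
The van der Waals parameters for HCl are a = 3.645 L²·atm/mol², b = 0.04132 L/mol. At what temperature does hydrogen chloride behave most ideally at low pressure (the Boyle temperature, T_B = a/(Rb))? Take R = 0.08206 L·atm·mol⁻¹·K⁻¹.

For a van der Waals gas the second virial coefficient B₂ = b − a/(RT) vanishes at T_B = a/(Rb).
T_B = 3.645/(0.08206×0.04132) = 3.645/0.0033907 = 1075 K

T_B ≈ 1075 K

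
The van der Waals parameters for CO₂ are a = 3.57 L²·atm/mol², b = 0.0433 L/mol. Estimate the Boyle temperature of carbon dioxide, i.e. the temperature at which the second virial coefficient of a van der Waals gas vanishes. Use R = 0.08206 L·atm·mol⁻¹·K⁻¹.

For a van der Waals gas the second virial coefficient B₂ = b − a/(RT) vanishes at T_B = a/(Rb).
T_B = 3.57/(0.08206×0.0433) = 3.57/0.0035532 = 1005 K

T_B ≈ 1005 K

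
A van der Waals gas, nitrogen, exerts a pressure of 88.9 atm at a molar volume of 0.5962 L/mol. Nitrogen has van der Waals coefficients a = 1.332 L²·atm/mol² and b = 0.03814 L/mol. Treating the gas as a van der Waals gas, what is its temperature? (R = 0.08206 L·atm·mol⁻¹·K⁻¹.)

T = (P + a/V_m²)(V_m − b)/R
P + a/V_m² = 88.9 + 1.332/(0.5962)² = 92.647 atm
V_m − b = 0.5962 − 0.03814 = 0.55806 L/mol
T = (92.647)(0.55806)/0.08206 = 630.1 K

T ≈ 630.1 K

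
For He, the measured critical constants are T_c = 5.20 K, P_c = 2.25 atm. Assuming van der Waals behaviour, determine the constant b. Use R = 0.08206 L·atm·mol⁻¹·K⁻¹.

From T_c = 8a/(27Rb) and P_c = a/(27b²): b = R T_c/(8 P_c).
b = (0.08206)(5.20)/(8×2.25) = 0.42671/18.000 = 0.02371 L/mol

b ≈ 0.02371 L/mol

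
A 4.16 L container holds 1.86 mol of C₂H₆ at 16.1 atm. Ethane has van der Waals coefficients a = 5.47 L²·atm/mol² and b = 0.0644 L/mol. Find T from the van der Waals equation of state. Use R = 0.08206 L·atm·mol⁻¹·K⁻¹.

T = (P + a n²/V²)(V − nb)/(nR)
P + a n²/V² = 16.1 + (5.47)(1.86)²/(4.16)² = 17.194 atm
V − nb = 4.16 − (1.86)(0.0644) = 4.0402 L
T = (17.194)(4.0402)/((1.86)(0.08206)) = 455.1 K

T ≈ 455.1 K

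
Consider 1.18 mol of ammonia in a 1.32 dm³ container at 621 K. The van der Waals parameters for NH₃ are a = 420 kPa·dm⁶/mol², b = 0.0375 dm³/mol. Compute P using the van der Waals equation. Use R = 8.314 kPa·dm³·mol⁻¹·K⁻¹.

P = nRT/(V − nb) − a n²/V²
nRT/(V − nb) = (1.18)(8.314)(621)/(1.32 − 1.18×0.0375) = 6092.3/1.2758 = 4775.3 kPa
a n²/V² = (420)(1.18)²/(1.32)² = 335.63 kPa
P = 4775.3 − 335.63 = 4440 kPa

P ≈ 4440 kPa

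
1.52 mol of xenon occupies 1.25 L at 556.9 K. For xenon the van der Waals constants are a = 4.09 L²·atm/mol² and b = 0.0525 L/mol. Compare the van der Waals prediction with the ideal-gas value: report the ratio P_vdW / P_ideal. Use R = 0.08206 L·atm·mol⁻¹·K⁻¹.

Ideal: P_ideal = nRT/V = (1.52)(0.08206)(556.9)/1.25 = 55.5702 atm
vdW: P = nRT/(V − nb) − a n²/V² = 69.4628/1.17020 − 9.44954/1.56250 = 59.3598 − 6.04771 = 53.3121 atm
Ratio = 53.3121/55.5702 = 0.9594

P_vdW / P_ideal ≈ 0.9594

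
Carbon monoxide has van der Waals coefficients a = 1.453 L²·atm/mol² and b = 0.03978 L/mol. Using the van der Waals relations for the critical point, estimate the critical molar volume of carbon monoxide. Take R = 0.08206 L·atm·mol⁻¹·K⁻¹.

V_m,c ≈ 0.1193 L/mol

For a van der Waals gas, V_m,c = 3b.
V_m,c = 3×0.03978 = 0.1193 L/mol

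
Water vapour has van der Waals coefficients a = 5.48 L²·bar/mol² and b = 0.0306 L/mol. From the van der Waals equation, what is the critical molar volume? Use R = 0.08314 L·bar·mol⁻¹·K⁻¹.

V_m,c ≈ 0.09180 L/mol

For a van der Waals gas, V_m,c = 3b.
V_m,c = 3×0.0306 = 0.09180 L/mol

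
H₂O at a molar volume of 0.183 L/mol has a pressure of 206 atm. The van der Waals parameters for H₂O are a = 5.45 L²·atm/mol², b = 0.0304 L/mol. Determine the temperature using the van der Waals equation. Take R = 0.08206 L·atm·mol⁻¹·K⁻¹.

T ≈ 685.7 K

T = (P + a/V_m²)(V_m − b)/R
P + a/V_m² = 206 + 5.45/(0.183)² = 368.74 atm
V_m − b = 0.183 − 0.0304 = 0.15260 L/mol
T = (368.74)(0.15260)/0.08206 = 685.7 K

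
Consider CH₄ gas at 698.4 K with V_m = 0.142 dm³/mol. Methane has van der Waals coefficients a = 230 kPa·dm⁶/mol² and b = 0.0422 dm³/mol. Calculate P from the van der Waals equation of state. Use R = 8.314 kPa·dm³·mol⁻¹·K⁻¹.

P = RT/(V_m − b) − a/V_m²
RT/(V_m − b) = (8.314)(698.4)/(0.142 − 0.0422) = 5806.5/0.099800 = 58181 kPa
a/V_m² = 230/(0.142)² = 11406 kPa
P = 58181 − 11406 = 46775 kPa

P ≈ 46775 kPa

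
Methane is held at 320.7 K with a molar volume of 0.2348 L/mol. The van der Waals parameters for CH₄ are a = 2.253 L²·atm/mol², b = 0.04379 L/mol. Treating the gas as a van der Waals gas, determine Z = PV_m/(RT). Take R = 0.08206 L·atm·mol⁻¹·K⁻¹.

P = RT/(V_m − b) − a/V_m² = (0.08206)(320.7)/(0.2348 − 0.04379) − 2.253/(0.2348)²
  = 26.317/0.19101 − 40.866 = 137.78 − 40.866 = 96.91 atm
Z = PV_m/(RT) = (96.91)(0.2348)/((0.08206)(320.7)) = 22.754/26.317 = 0.8646

Z ≈ 0.8646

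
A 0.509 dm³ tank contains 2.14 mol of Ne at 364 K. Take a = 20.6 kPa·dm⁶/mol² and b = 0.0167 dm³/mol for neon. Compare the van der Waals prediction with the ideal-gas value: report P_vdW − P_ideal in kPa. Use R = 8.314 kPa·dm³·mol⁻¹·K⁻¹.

Ideal: P_ideal = nRT/V = (2.14)(8.314)(364)/0.509 = 12723.5 kPa
vdW: P = nRT/(V − nb) − a n²/V² = 6476.27/0.473262 − 94.3398/0.259081 = 13684.3 − 364.132 = 13320.2 kPa
ΔP = 13320.2 − 12723.5 = 597 kPa

ΔP ≈ 597 kPa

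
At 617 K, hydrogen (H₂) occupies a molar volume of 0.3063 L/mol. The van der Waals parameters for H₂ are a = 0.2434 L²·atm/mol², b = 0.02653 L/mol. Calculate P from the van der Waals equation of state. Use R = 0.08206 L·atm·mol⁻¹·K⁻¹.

P = RT/(V_m − b) − a/V_m²
RT/(V_m − b) = (0.08206)(617)/(0.3063 − 0.02653) = 50.631/0.27977 = 180.97 atm
a/V_m² = 0.2434/(0.3063)² = 2.5943 atm
P = 180.97 − 2.5943 = 178.4 atm

P ≈ 178.4 atm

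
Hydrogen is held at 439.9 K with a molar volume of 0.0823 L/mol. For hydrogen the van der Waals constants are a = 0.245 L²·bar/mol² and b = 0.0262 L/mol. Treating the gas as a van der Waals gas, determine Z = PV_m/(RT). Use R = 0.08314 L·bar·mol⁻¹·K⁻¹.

Z ≈ 1.386

P = RT/(V_m − b) − a/V_m² = (0.08314)(439.9)/(0.0823 − 0.0262) − 0.245/(0.0823)²
  = 36.573/0.056100 − 36.171 = 651.93 − 36.171 = 615.76 bar
Z = PV_m/(RT) = (615.76)(0.0823)/((0.08314)(439.9)) = 50.677/36.573 = 1.386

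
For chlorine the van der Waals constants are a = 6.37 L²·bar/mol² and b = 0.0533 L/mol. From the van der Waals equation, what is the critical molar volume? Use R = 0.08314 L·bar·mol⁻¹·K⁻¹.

V_m,c ≈ 0.1599 L/mol

For a van der Waals gas, V_m,c = 3b.
V_m,c = 3×0.0533 = 0.1599 L/mol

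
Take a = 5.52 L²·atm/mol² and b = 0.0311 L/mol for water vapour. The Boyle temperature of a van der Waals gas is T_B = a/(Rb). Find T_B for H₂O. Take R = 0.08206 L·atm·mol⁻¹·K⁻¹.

For a van der Waals gas the second virial coefficient B₂ = b − a/(RT) vanishes at T_B = a/(Rb).
T_B = 5.52/(0.08206×0.0311) = 5.52/0.0025521 = 2163 K

T_B ≈ 2163 K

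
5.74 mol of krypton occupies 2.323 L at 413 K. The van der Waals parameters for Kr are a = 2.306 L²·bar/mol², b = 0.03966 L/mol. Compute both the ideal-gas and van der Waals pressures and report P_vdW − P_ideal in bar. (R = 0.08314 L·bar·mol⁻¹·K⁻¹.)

Ideal: P_ideal = nRT/V = (5.74)(0.08314)(413)/2.323 = 84.8443 bar
vdW: P = nRT/(V − nb) − a n²/V² = 197.093/2.09535 − 75.9772/5.39633 = 94.0621 − 14.0794 = 79.9827 bar
ΔP = 79.9827 − 84.8443 = -4.862 bar

ΔP ≈ -4.862 bar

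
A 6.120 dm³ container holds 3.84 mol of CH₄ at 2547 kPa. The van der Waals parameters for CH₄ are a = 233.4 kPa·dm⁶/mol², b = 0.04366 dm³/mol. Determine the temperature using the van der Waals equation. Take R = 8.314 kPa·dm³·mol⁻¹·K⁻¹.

T = (P + a n²/V²)(V − nb)/(nR)
P + a n²/V² = 2547 + (233.4)(3.84)²/(6.120)² = 2638.9 kPa
V − nb = 6.120 − (3.84)(0.04366) = 5.9523 dm³
T = (2638.9)(5.9523)/((3.84)(8.314)) = 492.0 K

T ≈ 492.0 K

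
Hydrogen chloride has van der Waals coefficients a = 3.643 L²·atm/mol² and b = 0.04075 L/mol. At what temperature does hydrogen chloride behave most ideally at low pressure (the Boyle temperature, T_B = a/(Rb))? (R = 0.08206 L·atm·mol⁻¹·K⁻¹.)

T_B ≈ 1089 K

For a van der Waals gas the second virial coefficient B₂ = b − a/(RT) vanishes at T_B = a/(Rb).
T_B = 3.643/(0.08206×0.04075) = 3.643/0.0033439 = 1089 K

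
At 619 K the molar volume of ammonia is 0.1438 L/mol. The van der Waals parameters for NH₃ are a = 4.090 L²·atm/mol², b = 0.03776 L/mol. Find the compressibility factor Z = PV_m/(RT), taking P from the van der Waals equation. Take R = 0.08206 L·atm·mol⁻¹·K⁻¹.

Z ≈ 0.7962

P = RT/(V_m − b) − a/V_m² = (0.08206)(619)/(0.1438 − 0.03776) − 4.090/(0.1438)²
  = 50.795/0.10604 − 197.79 = 479.02 − 197.79 = 281.23 atm
Z = PV_m/(RT) = (281.23)(0.1438)/((0.08206)(619)) = 40.441/50.795 = 0.7962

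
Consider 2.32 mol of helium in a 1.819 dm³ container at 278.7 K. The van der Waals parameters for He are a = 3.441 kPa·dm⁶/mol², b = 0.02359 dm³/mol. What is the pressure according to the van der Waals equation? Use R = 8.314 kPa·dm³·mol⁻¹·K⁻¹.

P ≈ 3041 kPa

P = nRT/(V − nb) − a n²/V²
nRT/(V − nb) = (2.32)(8.314)(278.7)/(1.819 − 2.32×0.02359) = 5375.7/1.7643 = 3046.9 kPa
a n²/V² = (3.441)(2.32)²/(1.819)² = 5.5975 kPa
P = 3046.9 − 5.5975 = 3041 kPa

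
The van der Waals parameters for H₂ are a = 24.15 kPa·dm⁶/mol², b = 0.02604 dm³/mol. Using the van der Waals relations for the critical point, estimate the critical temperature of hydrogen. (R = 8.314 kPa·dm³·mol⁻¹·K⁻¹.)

T_c ≈ 33.05 K

For a van der Waals gas, T_c = 8a/(27Rb).
T_c = 8×24.15/(27×8.314×0.02604) = 193.20/5.8454 = 33.05 K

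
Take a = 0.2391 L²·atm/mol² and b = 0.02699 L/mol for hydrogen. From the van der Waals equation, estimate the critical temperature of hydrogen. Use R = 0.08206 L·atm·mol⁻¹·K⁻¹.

For a van der Waals gas, T_c = 8a/(27Rb).
T_c = 8×0.2391/(27×0.08206×0.02699) = 1.9128/0.059800 = 31.99 K

T_c ≈ 31.99 K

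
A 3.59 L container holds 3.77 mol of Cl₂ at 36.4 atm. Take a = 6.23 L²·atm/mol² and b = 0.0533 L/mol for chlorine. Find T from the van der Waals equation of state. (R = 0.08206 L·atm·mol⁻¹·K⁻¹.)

T = (P + a n²/V²)(V − nb)/(nR)
P + a n²/V² = 36.4 + (6.23)(3.77)²/(3.59)² = 43.270 atm
V − nb = 3.59 − (3.77)(0.0533) = 3.3891 L
T = (43.270)(3.3891)/((3.77)(0.08206)) = 474.0 K

T ≈ 474.0 K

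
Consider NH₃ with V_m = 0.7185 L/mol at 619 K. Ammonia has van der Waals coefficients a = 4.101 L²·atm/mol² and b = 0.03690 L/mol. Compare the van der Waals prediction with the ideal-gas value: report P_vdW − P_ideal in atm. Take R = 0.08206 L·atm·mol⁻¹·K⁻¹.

Ideal: P_ideal = RT/V_m = (0.08206)(619)/0.7185 = 70.6961 atm
vdW: P = RT/(V_m − b) − a/V_m² = 50.7951/0.681600 − 4.101/0.516242 = 74.5233 − 7.94395 = 66.5794 atm
ΔP = 66.5794 − 70.6961 = -4.117 atm

ΔP ≈ -4.117 atm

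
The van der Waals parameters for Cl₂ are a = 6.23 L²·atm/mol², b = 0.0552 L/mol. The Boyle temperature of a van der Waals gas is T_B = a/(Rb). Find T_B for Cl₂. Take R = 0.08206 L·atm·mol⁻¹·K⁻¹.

For a van der Waals gas the second virial coefficient B₂ = b − a/(RT) vanishes at T_B = a/(Rb).
T_B = 6.23/(0.08206×0.0552) = 6.23/0.0045297 = 1375 K

T_B ≈ 1375 K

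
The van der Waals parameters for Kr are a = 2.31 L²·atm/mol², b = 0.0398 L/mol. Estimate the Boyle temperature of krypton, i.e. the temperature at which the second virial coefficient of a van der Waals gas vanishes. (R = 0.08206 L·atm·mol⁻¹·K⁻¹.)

T_B ≈ 707.3 K

For a van der Waals gas the second virial coefficient B₂ = b − a/(RT) vanishes at T_B = a/(Rb).
T_B = 2.31/(0.08206×0.0398) = 2.31/0.0032660 = 707.3 K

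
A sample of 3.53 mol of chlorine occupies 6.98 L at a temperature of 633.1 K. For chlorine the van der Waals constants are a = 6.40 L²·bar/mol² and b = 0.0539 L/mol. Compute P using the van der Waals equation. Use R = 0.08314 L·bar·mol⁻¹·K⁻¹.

P = nRT/(V − nb) − a n²/V²
nRT/(V − nb) = (3.53)(0.08314)(633.1)/(6.98 − 3.53×0.0539) = 185.80/6.7897 = 27.365 bar
a n²/V² = (6.40)(3.53)²/(6.98)² = 1.6369 bar
P = 27.365 − 1.6369 = 25.73 bar

P ≈ 25.73 bar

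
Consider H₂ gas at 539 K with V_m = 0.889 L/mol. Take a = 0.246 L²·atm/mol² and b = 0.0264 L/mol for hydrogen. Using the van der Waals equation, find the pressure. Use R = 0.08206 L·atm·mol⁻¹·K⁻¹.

P ≈ 50.96 atm

P = RT/(V_m − b) − a/V_m²
RT/(V_m − b) = (0.08206)(539)/(0.889 − 0.0264) = 44.230/0.86260 = 51.275 atm
a/V_m² = 0.246/(0.889)² = 0.31127 atm
P = 51.275 − 0.31127 = 50.96 atm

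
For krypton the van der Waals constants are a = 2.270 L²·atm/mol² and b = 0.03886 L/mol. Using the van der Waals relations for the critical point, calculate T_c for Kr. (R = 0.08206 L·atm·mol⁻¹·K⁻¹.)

For a van der Waals gas, T_c = 8a/(27Rb).
T_c = 8×2.270/(27×0.08206×0.03886) = 18.160/0.086099 = 210.9 K

T_c ≈ 210.9 K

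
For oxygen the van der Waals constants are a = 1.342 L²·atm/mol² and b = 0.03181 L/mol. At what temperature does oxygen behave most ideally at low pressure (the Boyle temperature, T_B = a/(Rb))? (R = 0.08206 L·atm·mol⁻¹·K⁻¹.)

T_B ≈ 514.1 K

For a van der Waals gas the second virial coefficient B₂ = b − a/(RT) vanishes at T_B = a/(Rb).
T_B = 1.342/(0.08206×0.03181) = 1.342/0.0026103 = 514.1 K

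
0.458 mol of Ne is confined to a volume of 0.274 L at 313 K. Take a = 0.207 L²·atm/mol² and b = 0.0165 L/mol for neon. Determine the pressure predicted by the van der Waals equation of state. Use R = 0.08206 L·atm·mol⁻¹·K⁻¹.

P = nRT/(V − nb) − a n²/V²
nRT/(V − nb) = (0.458)(0.08206)(313)/(0.274 − 0.458×0.0165) = 11.764/0.26644 = 44.153 atm
a n²/V² = (0.207)(0.458)²/(0.274)² = 0.57836 atm
P = 44.153 − 0.57836 = 43.57 atm

P ≈ 43.57 atm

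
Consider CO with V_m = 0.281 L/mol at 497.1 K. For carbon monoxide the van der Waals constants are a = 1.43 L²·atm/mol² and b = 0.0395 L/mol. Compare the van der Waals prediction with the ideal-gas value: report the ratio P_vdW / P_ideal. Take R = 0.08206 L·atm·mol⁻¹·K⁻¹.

P_vdW / P_ideal ≈ 1.039

Ideal: P_ideal = RT/V_m = (0.08206)(497.1)/0.281 = 145.167 atm
vdW: P = RT/(V_m − b) − a/V_m² = 40.7920/0.241500 − 1.43/0.0789610 = 168.911 − 18.1102 = 150.801 atm
Ratio = 150.801/145.167 = 1.039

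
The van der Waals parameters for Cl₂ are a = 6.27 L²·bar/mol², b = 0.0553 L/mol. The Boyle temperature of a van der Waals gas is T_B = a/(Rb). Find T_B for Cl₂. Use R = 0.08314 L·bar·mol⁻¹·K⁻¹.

T_B ≈ 1364 K

For a van der Waals gas the second virial coefficient B₂ = b − a/(RT) vanishes at T_B = a/(Rb).
T_B = 6.27/(0.08314×0.0553) = 6.27/0.0045976 = 1364 K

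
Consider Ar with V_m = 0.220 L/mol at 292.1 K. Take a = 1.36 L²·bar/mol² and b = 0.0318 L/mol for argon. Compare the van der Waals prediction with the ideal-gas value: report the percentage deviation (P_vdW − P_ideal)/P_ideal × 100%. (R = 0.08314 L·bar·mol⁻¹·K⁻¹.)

-8.56 %

Ideal: P_ideal = RT/V_m = (0.08314)(292.1)/0.220 = 110.387 bar
vdW: P = RT/(V_m − b) − a/V_m² = 24.2852/0.188200 − 1.36/0.0484000 = 129.039 − 28.0992 = 100.940 bar
% deviation = (100.940 − 110.387)/110.387 × 100% = -8.56%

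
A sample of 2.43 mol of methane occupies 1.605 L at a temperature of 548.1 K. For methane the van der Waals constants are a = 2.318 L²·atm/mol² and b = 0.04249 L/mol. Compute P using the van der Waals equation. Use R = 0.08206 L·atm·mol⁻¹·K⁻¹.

P = nRT/(V − nb) − a n²/V²
nRT/(V − nb) = (2.43)(0.08206)(548.1)/(1.605 − 2.43×0.04249) = 109.29/1.5017 = 72.778 atm
a n²/V² = (2.318)(2.43)²/(1.605)² = 5.3134 atm
P = 72.778 − 5.3134 = 67.46 atm

P ≈ 67.46 atm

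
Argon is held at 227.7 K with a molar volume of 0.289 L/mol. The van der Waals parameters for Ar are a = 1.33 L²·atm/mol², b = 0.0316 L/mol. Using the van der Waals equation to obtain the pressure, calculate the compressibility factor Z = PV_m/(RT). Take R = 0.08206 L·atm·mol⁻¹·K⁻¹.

P = RT/(V_m − b) − a/V_m² = (0.08206)(227.7)/(0.289 − 0.0316) − 1.33/(0.289)²
  = 18.685/0.25740 − 15.924 = 72.591 − 15.924 = 56.667 atm
Z = PV_m/(RT) = (56.667)(0.289)/((0.08206)(227.7)) = 16.377/18.685 = 0.8765

Z ≈ 0.8765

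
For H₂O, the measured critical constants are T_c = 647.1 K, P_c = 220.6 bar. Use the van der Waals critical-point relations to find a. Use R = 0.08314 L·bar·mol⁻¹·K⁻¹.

From T_c = 8a/(27Rb) and P_c = a/(27b²): a = 27 R² T_c²/(64 P_c).
a = 27×(0.08314)²×(647.1)²/(64×220.6) = 78150/14118 = 5.535 L²·bar/mol²

a ≈ 5.535 L²·bar/mol²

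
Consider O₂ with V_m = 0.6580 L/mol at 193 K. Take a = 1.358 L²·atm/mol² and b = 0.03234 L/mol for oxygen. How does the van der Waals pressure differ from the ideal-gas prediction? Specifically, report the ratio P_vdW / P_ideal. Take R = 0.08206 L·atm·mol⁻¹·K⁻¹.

P_vdW / P_ideal ≈ 0.9214

Ideal: P_ideal = RT/V_m = (0.08206)(193)/0.6580 = 24.0693 atm
vdW: P = RT/(V_m − b) − a/V_m² = 15.8376/0.625660 − 1.358/0.432964 = 25.3134 − 3.13652 = 22.1769 atm
Ratio = 22.1769/24.0693 = 0.9214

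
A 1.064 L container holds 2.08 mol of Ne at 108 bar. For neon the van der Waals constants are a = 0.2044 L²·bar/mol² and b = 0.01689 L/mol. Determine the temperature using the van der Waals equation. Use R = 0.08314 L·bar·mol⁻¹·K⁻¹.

T ≈ 647.2 K

T = (P + a n²/V²)(V − nb)/(nR)
P + a n²/V² = 108 + (0.2044)(2.08)²/(1.064)² = 108.78 bar
V − nb = 1.064 − (2.08)(0.01689) = 1.0289 L
T = (108.78)(1.0289)/((2.08)(0.08314)) = 647.2 K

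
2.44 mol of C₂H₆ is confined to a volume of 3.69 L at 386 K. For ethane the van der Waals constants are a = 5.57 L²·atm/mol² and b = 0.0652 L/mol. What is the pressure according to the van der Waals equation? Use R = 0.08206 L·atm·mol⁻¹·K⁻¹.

P ≈ 19.45 atm

P = nRT/(V − nb) − a n²/V²
nRT/(V − nb) = (2.44)(0.08206)(386)/(3.69 − 2.44×0.0652) = 77.287/3.5309 = 21.889 atm
a n²/V² = (5.57)(2.44)²/(3.69)² = 2.4355 atm
P = 21.889 − 2.4355 = 19.45 atm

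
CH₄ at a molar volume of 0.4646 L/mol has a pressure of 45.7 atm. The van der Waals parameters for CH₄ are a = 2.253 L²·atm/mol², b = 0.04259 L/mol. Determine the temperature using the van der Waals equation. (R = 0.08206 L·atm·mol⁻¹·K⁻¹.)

T = (P + a/V_m²)(V_m − b)/R
P + a/V_m² = 45.7 + 2.253/(0.4646)² = 56.138 atm
V_m − b = 0.4646 − 0.04259 = 0.42201 L/mol
T = (56.138)(0.42201)/0.08206 = 288.7 K

T ≈ 288.7 K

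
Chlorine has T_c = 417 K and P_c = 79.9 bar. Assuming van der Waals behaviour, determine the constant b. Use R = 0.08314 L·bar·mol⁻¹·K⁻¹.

b ≈ 0.05424 L/mol

From T_c = 8a/(27Rb) and P_c = a/(27b²): b = R T_c/(8 P_c).
b = (0.08314)(417)/(8×79.9) = 34.669/639.20 = 0.05424 L/mol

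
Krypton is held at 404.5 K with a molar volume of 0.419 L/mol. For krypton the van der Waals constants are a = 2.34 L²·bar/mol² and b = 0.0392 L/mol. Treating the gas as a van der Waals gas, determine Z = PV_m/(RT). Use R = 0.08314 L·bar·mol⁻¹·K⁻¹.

P = RT/(V_m − b) − a/V_m² = (0.08314)(404.5)/(0.419 − 0.0392) − 2.34/(0.419)²
  = 33.630/0.37980 − 13.329 = 88.547 − 13.329 = 75.218 bar
Z = PV_m/(RT) = (75.218)(0.419)/((0.08314)(404.5)) = 31.516/33.630 = 0.9371

Z ≈ 0.9371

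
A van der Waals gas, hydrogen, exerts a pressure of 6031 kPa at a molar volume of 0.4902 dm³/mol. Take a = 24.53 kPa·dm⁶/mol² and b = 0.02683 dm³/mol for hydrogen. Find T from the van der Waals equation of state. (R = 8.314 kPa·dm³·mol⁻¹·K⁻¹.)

T = (P + a/V_m²)(V_m − b)/R
P + a/V_m² = 6031 + 24.53/(0.4902)² = 6133.1 kPa
V_m − b = 0.4902 − 0.02683 = 0.46337 dm³/mol
T = (6133.1)(0.46337)/8.314 = 341.8 K

T ≈ 341.8 K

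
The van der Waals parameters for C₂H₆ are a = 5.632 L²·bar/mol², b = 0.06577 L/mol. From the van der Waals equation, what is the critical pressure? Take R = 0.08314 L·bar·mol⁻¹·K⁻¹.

P_c ≈ 48.22 bar

For a van der Waals gas, P_c = a/(27b²).
P_c = 5.632/(27×(0.06577)²) = 5.632/0.11679 = 48.22 bar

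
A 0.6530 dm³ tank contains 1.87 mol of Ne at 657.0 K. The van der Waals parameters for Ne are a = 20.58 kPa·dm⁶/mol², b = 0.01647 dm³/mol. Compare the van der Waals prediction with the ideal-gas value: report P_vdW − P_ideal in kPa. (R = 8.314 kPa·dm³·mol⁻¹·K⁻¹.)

ΔP ≈ 606 kPa

Ideal: P_ideal = nRT/V = (1.87)(8.314)(657.0)/0.6530 = 15642.4 kPa
vdW: P = nRT/(V − nb) − a n²/V² = 10214.5/0.622201 − 71.9662/0.426409 = 16416.7 − 168.773 = 16247.9 kPa
ΔP = 16247.9 − 15642.4 = 606 kPa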